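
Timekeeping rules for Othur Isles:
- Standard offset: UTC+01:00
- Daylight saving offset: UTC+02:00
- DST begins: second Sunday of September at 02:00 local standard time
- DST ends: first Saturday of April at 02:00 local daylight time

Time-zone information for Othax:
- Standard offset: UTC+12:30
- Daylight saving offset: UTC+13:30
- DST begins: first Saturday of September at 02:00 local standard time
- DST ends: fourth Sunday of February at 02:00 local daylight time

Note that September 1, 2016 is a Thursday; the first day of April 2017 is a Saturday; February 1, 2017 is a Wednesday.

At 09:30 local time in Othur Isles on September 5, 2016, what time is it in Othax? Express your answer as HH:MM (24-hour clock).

22:00

1 September 2016 is a Thursday, so the first Sunday is September 4 and the second is September 11.
1 April 2017 is a Saturday, so the first Saturday is April 1.
September 5, 2016 is outside the daylight-saving period (11 September 2016 – 1 April 2017), so Othur Isles is on standard time, UTC+01:00.
09:30 Othur Isles − 1h = 08:30 UTC.
1 September 2016 is a Thursday, so the first Saturday is September 3.
1 February 2017 is a Wednesday, so the first Sunday is February 5 and the fourth is February 26.
At the standard offset (UTC+12:30), 08:30 UTC + 12h30m = 21:00 Othax standard time.
The standard-time date in Othax, September 5, 2016, lies within the daylight-saving period (3 September 2016 – 26 February 2017), so Othax is on daylight time, UTC+13:30.
08:30 UTC + 13h30m = 22:00 Othax.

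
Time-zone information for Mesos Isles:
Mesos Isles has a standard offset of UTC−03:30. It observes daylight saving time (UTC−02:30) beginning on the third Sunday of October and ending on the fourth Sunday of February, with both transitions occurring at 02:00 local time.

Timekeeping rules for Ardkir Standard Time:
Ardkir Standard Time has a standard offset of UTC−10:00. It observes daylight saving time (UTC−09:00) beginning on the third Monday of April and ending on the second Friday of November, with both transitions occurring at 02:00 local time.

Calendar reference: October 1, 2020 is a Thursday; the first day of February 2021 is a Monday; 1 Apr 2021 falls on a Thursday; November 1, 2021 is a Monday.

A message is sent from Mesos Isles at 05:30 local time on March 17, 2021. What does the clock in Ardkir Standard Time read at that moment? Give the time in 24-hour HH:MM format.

1 October 2020 is a Thursday, so the first Sunday is October 4 and the third is October 18.
1 February 2021 is a Monday, so the first Sunday is February 7 and the fourth is February 28.
March 17, 2021 does not fall between 18 October 2020 and 28 February 2021, so daylight saving is not in effect and Mesos Isles is at UTC−03:30.
05:30 Mesos Isles + 3h30m = 09:00 UTC.
1 April 2021 is a Thursday, so the first Monday is April 5 and the third is April 19.
1 November 2021 is a Monday, so the first Friday is November 5 and the second is November 12.
At the standard offset (UTC−10:00), 09:00 UTC − 10h = 23:00 Ardkir Standard Time standard time (rolling into the previous day, 16 March 2021).
Daylight saving runs 19 April – 12 November; the standard-time date in Ardkir Standard Time, March 16, 2021, is outside that window, so Ardkir Standard Time is on standard time at UTC−10:00.
09:00 UTC − 10h = 23:00 Ardkir Standard Time (rolling into the previous day, 16 March 2021).

23:00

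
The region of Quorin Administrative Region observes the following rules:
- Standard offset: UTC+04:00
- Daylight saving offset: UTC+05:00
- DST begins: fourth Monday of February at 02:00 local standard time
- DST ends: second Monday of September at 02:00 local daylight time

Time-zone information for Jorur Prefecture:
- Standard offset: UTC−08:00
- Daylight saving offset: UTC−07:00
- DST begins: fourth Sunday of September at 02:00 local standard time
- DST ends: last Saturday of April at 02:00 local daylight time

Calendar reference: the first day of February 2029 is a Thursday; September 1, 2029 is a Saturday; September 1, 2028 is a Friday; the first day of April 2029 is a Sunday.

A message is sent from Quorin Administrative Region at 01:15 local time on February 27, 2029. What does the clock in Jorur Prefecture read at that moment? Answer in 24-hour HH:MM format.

1 February 2029 is a Thursday, so the first Monday is February 5 and the fourth is February 26.
1 September 2029 is a Saturday, so the first Monday is September 3 and the second is September 10.
February 27, 2029 falls between 26 February and 10 September, so daylight saving is in effect and Quorin Administrative Region is at UTC+05:00.
01:15 Quorin Administrative Region − 5h = 20:15 UTC (rolling into the previous day, 26 February 2029).
1 September 2028 is a Friday, so the first Sunday is September 3 and the fourth is September 24.
1 April 2029 is a Sunday, so Saturdays fall on 7, 14, 21, 28; the last is April 28.
At the standard offset (UTC−08:00), 20:15 UTC − 8h = 12:15 Jorur Prefecture standard time.
The standard-time date in Jorur Prefecture, February 26, 2029, lies within the daylight-saving period (24 September 2028 – 28 April 2029), so Jorur Prefecture is on daylight time, UTC−07:00.
20:15 UTC − 7h = 13:15 Jorur Prefecture.

13:15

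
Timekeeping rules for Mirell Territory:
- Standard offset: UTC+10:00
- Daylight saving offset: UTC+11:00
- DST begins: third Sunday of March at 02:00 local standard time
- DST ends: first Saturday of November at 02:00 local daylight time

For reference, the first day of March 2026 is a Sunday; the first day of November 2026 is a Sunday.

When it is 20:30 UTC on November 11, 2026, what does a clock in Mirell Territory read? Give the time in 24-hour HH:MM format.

1 March 2026 is a Sunday, so the first Sunday is March 1 and the third is March 15.
1 November 2026 is a Sunday, so the first Saturday is November 7.
At the standard offset (UTC+10:00), 20:30 UTC + 10h = 06:30 Mirell Territory standard time (rolling into the next day, 12 November 2026).
The standard-time date in Mirell Territory, November 12, 2026, does not fall between 15 March and 7 November, so daylight saving is not in effect and Mirell Territory is at UTC+10:00.
20:30 UTC + 10h = 06:30 local (rolling into the next day, 12 November 2026).

06:30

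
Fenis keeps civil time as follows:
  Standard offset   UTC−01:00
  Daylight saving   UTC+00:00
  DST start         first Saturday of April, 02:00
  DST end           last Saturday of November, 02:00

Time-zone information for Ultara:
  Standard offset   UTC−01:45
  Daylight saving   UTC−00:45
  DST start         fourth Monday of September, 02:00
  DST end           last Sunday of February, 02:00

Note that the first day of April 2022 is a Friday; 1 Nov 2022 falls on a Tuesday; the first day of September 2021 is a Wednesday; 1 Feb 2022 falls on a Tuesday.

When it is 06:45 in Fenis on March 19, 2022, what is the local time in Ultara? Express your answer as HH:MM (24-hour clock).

06:00

1 April 2022 is a Friday, so the first Saturday is April 2.
1 November 2022 is a Tuesday, so Saturdays fall on 5, 12, 19, 26; the last is November 26.
March 19, 2022 does not fall between 2 April and 26 November, so daylight saving is not in effect and Fenis is at UTC−01:00.
06:45 Fenis + 1h = 07:45 UTC.
1 September 2021 is a Wednesday, so the first Monday is September 6 and the fourth is September 27.
1 February 2022 is a Tuesday, so Sundays fall on 6, 13, 20, 27; the last is February 27.
At the standard offset (UTC−01:45), 07:45 UTC − 1h45m = 06:00 Ultara standard time.
The standard-time date in Ultara, March 19, 2022, does not fall between 27 September 2021 and 27 February 2022, so daylight saving is not in effect and Ultara is at UTC−01:45.
07:45 UTC − 1h45m = 06:00 Ultara.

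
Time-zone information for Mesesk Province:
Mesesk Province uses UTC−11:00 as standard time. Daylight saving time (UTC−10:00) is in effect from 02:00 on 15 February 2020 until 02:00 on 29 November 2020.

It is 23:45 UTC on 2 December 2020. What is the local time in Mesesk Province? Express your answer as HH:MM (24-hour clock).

At the standard offset (UTC−11:00), 23:45 UTC − 11h = 12:45 Mesesk Province standard time.
Daylight saving runs 15 February – 29 November; the standard-time date in Mesesk Province, 2 December 2020, is outside that window, so Mesesk Province is on standard time at UTC−11:00.
23:45 UTC − 11h = 12:45 local.

12:45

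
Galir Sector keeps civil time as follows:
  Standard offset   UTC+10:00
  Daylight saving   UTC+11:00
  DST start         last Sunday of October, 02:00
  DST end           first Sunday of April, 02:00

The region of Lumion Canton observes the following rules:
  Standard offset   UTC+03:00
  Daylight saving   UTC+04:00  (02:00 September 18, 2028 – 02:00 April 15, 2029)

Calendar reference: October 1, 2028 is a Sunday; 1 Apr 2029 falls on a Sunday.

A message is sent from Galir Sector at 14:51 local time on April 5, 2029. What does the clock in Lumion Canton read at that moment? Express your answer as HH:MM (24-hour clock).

1 October 2028 is a Sunday, so Sundays fall on 1, 8, 15, 22, 29; the last is October 29.
1 April 2029 is a Sunday, so the first Sunday is April 1.
April 5, 2029 does not fall between 29 October 2028 and 1 April 2029, so daylight saving is not in effect and Galir Sector is at UTC+10:00.
14:51 Galir Sector − 10h = 04:51 UTC.
At the standard offset (UTC+03:00), 04:51 UTC + 3h = 07:51 Lumion Canton standard time.
The standard-time date in Lumion Canton, April 5, 2029, lies within the daylight-saving period (18 September 2028 – 15 April 2029), so Lumion Canton is on daylight time, UTC+04:00.
04:51 UTC + 4h = 08:51 Lumion Canton.

08:51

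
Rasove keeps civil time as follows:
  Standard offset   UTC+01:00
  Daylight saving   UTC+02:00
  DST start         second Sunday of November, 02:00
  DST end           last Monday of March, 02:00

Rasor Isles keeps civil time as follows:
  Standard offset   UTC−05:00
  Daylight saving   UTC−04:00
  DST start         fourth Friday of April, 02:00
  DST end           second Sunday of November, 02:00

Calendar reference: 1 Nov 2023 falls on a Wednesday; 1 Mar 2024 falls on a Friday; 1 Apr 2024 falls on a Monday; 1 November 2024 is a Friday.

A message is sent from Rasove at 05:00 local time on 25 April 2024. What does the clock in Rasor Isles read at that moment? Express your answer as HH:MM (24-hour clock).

23:00

1 November 2023 is a Wednesday, so the first Sunday is November 5 and the second is November 12.
1 March 2024 is a Friday, so Mondays fall on 4, 11, 18, 25; the last is March 25.
25 April 2024 is outside the daylight-saving period (12 November 2023 – 25 March 2024), so Rasove is on standard time, UTC+01:00.
05:00 Rasove − 1h = 04:00 UTC.
1 April 2024 is a Monday, so the first Friday is April 5 and the fourth is April 26.
1 November 2024 is a Friday, so the first Sunday is November 3 and the second is November 10.
At the standard offset (UTC−05:00), 04:00 UTC − 5h = 23:00 Rasor Isles standard time (rolling into the previous day, 24 April 2024).
The standard-time date in Rasor Isles, 24 April 2024, is outside the daylight-saving period (26 April – 10 November), so Rasor Isles is on standard time, UTC−05:00.
04:00 UTC − 5h = 23:00 Rasor Isles (rolling into the previous day, 24 April 2024).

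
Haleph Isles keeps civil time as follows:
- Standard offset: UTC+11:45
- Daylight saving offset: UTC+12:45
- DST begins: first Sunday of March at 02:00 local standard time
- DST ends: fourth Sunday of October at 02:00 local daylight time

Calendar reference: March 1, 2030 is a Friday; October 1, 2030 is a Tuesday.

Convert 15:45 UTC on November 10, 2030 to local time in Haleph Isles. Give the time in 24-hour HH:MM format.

03:30

1 March 2030 is a Friday, so the first Sunday is March 3.
1 October 2030 is a Tuesday, so the first Sunday is October 6 and the fourth is October 27.
At the standard offset (UTC+11:45), 15:45 UTC + 11h45m = 03:30 Haleph Isles standard time (rolling into the next day, 11 November 2030).
The standard-time date in Haleph Isles, November 11, 2030, does not fall between 3 March and 27 October, so daylight saving is not in effect and Haleph Isles is at UTC+11:45.
15:45 UTC + 11h45m = 03:30 local (rolling into the next day, 11 November 2030).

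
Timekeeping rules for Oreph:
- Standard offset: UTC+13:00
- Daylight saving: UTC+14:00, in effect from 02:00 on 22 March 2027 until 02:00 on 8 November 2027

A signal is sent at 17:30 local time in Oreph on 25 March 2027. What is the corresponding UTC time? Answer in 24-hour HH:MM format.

25 March 2027 falls between 22 March and 8 November, so daylight saving is in effect and Oreph is at UTC+14:00.
17:30 local − 14h = 03:30 UTC.

03:30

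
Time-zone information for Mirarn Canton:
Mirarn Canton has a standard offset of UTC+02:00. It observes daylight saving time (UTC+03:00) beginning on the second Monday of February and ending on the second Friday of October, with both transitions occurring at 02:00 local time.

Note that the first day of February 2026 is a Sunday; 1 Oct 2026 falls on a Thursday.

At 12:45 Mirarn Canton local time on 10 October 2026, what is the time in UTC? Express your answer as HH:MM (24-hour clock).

10:45

1 February 2026 is a Sunday, so the first Monday is February 2 and the second is February 9.
1 October 2026 is a Thursday, so the first Friday is October 2 and the second is October 9.
10 October 2026 is outside the daylight-saving period (9 February – 9 October), so Mirarn Canton is on standard time, UTC+02:00.
12:45 local − 2h = 10:45 UTC.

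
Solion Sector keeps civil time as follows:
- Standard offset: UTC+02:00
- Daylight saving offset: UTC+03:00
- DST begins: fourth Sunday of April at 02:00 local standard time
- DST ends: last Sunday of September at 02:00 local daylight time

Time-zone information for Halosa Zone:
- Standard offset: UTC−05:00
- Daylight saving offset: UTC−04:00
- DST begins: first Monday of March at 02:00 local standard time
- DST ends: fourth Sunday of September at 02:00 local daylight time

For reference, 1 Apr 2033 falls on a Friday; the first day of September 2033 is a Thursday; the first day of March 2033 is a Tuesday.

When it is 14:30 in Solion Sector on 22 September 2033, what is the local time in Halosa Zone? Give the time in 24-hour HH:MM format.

1 April 2033 is a Friday, so the first Sunday is April 3 and the fourth is April 24.
1 September 2033 is a Thursday, so Sundays fall on 4, 11, 18, 25; the last is September 25.
22 September 2033 lies within the daylight-saving period (24 April – 25 September), so Solion Sector is on daylight time, UTC+03:00.
14:30 Solion Sector − 3h = 11:30 UTC.
1 March 2033 is a Tuesday, so the first Monday is March 7.
1 September 2033 is a Thursday, so the first Sunday is September 4 and the fourth is September 25.
At the standard offset (UTC−05:00), 11:30 UTC − 5h = 06:30 Halosa Zone standard time.
The standard-time date in Halosa Zone, 22 September 2033, lies within the daylight-saving period (7 March – 25 September), so Halosa Zone is on daylight time, UTC−04:00.
11:30 UTC − 4h = 07:30 Halosa Zone.

07:30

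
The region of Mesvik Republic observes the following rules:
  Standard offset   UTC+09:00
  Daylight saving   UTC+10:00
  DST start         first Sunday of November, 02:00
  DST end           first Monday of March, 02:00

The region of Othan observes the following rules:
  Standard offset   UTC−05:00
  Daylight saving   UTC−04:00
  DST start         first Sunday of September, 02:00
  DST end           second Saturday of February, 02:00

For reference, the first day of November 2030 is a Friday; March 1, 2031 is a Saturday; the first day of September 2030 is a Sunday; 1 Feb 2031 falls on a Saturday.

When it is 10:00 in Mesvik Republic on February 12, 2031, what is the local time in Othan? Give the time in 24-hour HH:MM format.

1 November 2030 is a Friday, so the first Sunday is November 3.
1 March 2031 is a Saturday, so the first Monday is March 3.
Daylight saving runs 3 November 2030 – 3 March 2031; February 12, 2031 is inside that window, so Mesvik Republic is at UTC+10:00.
10:00 Mesvik Republic − 10h = 00:00 UTC.
1 September 2030 is a Sunday, so the first Sunday is September 1.
1 February 2031 is a Saturday, so the first Saturday is February 1 and the second is February 8.
At the standard offset (UTC−05:00), 00:00 UTC − 5h = 19:00 Othan standard time (rolling into the previous day, 11 February 2031).
The standard-time date in Othan, February 11, 2031, is outside the daylight-saving period (1 September 2030 – 8 February 2031), so Othan is on standard time, UTC−05:00.
00:00 UTC − 5h = 19:00 Othan (rolling into the previous day, 11 February 2031).

19:00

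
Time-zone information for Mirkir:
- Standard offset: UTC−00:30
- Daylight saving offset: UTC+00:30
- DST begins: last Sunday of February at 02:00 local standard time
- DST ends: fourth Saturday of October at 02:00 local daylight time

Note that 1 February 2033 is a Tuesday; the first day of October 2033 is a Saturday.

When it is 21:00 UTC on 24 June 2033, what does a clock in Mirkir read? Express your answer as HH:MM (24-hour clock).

1 February 2033 is a Tuesday, so Sundays fall on 6, 13, 20, 27; the last is February 27.
1 October 2033 is a Saturday, so the first Saturday is October 1 and the fourth is October 22.
At the standard offset (UTC−00:30), 21:00 UTC − 0h30m = 20:30 Mirkir standard time.
Daylight saving runs 27 February – 22 October; the standard-time date in Mirkir, 24 June 2033, is inside that window, so Mirkir is at UTC+00:30.
21:00 UTC + 0h30m = 21:30 local.

21:30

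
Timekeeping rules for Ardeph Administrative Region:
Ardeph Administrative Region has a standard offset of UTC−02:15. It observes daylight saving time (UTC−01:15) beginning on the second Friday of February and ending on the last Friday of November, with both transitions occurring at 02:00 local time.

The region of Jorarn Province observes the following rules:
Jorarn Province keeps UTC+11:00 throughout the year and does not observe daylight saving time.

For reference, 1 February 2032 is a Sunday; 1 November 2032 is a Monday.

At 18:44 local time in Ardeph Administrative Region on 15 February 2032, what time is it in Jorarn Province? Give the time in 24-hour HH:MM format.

06:59

1 February 2032 is a Sunday, so the first Friday is February 6 and the second is February 13.
1 November 2032 is a Monday, so Fridays fall on 5, 12, 19, 26; the last is November 26.
15 February 2032 lies within the daylight-saving period (13 February – 26 November), so Ardeph Administrative Region is on daylight time, UTC−01:15.
18:44 Ardeph Administrative Region + 1h15m = 19:59 UTC.
Jorarn Province stays on UTC+11:00 all year.
19:59 UTC + 11h = 06:59 Jorarn Province (rolling into the next day, 16 February 2032).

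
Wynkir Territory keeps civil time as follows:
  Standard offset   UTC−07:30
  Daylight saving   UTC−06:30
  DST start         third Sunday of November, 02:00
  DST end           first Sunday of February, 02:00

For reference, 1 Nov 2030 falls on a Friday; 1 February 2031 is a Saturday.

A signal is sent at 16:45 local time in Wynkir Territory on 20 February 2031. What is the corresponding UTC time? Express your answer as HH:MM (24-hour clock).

1 November 2030 is a Friday, so the first Sunday is November 3 and the third is November 17.
1 February 2031 is a Saturday, so the first Sunday is February 2.
20 February 2031 does not fall between 17 November 2030 and 2 February 2031, so daylight saving is not in effect and Wynkir Territory is at UTC−07:30.
16:45 local + 7h30m = 00:15 UTC (rolling into the next day, 21 February 2031).

00:15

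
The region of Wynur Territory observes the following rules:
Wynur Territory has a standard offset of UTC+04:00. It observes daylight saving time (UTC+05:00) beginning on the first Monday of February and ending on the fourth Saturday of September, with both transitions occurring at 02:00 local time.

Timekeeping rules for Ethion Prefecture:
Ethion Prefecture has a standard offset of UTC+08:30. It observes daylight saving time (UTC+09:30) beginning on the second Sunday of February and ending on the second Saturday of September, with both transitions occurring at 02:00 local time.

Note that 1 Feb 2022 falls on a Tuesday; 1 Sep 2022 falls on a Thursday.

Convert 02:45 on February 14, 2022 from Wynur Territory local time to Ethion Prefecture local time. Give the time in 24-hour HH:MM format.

1 February 2022 is a Tuesday, so the first Monday is February 7.
1 September 2022 is a Thursday, so the first Saturday is September 3 and the fourth is September 24.
February 14, 2022 lies within the daylight-saving period (7 February – 24 September), so Wynur Territory is on daylight time, UTC+05:00.
02:45 Wynur Territory − 5h = 21:45 UTC (rolling into the previous day, 13 February 2022).
1 February 2022 is a Tuesday, so the first Sunday is February 6 and the second is February 13.
1 September 2022 is a Thursday, so the first Saturday is September 3 and the second is September 10.
At the standard offset (UTC+08:30), 21:45 UTC + 8h30m = 06:15 Ethion Prefecture standard time (rolling into the next day, 14 February 2022).
The standard-time date in Ethion Prefecture, February 14, 2022, falls between 13 February and 10 September, so daylight saving is in effect and Ethion Prefecture is at UTC+09:30.
21:45 UTC + 9h30m = 07:15 Ethion Prefecture (rolling into the next day, 14 February 2022).

07:15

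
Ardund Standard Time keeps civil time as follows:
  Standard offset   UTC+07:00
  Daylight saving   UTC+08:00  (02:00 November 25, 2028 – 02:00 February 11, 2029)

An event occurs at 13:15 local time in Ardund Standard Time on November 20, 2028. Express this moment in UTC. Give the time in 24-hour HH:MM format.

06:15

Daylight saving runs 25 November 2028 – 11 February 2029; November 20, 2028 is outside that window, so Ardund Standard Time is on standard time at UTC+07:00.
13:15 local − 7h = 06:15 UTC.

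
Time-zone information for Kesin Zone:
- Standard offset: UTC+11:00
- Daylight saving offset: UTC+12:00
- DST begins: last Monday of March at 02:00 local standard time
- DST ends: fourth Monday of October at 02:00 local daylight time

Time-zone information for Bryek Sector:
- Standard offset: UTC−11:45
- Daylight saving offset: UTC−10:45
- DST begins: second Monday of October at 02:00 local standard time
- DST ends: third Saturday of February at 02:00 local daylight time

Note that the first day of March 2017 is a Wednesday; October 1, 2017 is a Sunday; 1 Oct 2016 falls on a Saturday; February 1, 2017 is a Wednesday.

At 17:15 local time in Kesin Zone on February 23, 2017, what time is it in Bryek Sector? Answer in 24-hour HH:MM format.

18:30

1 March 2017 is a Wednesday, so Mondays fall on 6, 13, 20, 27; the last is March 27.
1 October 2017 is a Sunday, so the first Monday is October 2 and the fourth is October 23.
Daylight saving runs 27 March – 23 October; February 23, 2017 is outside that window, so Kesin Zone is on standard time at UTC+11:00.
17:15 Kesin Zone − 11h = 06:15 UTC.
1 October 2016 is a Saturday, so the first Monday is October 3 and the second is October 10.
1 February 2017 is a Wednesday, so the first Saturday is February 4 and the third is February 18.
At the standard offset (UTC−11:45), 06:15 UTC − 11h45m = 18:30 Bryek Sector standard time (rolling into the previous day, 22 February 2017).
The standard-time date in Bryek Sector, February 22, 2017, is outside the daylight-saving period (10 October 2016 – 18 February 2017), so Bryek Sector is on standard time, UTC−11:45.
06:15 UTC − 11h45m = 18:30 Bryek Sector (rolling into the previous day, 22 February 2017).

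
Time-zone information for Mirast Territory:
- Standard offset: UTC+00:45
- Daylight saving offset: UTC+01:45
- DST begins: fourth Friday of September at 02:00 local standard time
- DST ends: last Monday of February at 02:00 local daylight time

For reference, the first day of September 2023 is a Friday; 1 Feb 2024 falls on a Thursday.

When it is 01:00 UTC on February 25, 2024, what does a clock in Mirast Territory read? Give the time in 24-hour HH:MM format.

1 September 2023 is a Friday, so the first Friday is September 1 and the fourth is September 22.
1 February 2024 is a Thursday, so Mondays fall on 5, 12, 19, 26; the last is February 26.
At the standard offset (UTC+00:45), 01:00 UTC + 0h45m = 01:45 Mirast Territory standard time.
The standard-time date in Mirast Territory, February 25, 2024, falls between 22 September 2023 and 26 February 2024, so daylight saving is in effect and Mirast Territory is at UTC+01:45.
01:00 UTC + 1h45m = 02:45 local.

02:45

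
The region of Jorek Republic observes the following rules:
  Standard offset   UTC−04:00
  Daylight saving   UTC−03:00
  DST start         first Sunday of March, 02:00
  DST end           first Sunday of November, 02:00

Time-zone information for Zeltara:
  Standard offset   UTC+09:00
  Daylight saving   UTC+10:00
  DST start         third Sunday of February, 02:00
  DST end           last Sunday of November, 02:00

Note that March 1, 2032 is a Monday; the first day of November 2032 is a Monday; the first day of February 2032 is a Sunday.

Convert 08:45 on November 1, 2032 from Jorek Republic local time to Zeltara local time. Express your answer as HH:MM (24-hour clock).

21:45

1 March 2032 is a Monday, so the first Sunday is March 7.
1 November 2032 is a Monday, so the first Sunday is November 7.
Daylight saving runs 7 March – 7 November; November 1, 2032 is inside that window, so Jorek Republic is at UTC−03:00.
08:45 Jorek Republic + 3h = 11:45 UTC.
1 February 2032 is a Sunday, so the first Sunday is February 1 and the third is February 15.
1 November 2032 is a Monday, so Sundays fall on 7, 14, 21, 28; the last is November 28.
At the standard offset (UTC+09:00), 11:45 UTC + 9h = 20:45 Zeltara standard time.
Daylight saving runs 15 February – 28 November; the standard-time date in Zeltara, November 1, 2032, is inside that window, so Zeltara is at UTC+10:00.
11:45 UTC + 10h = 21:45 Zeltara.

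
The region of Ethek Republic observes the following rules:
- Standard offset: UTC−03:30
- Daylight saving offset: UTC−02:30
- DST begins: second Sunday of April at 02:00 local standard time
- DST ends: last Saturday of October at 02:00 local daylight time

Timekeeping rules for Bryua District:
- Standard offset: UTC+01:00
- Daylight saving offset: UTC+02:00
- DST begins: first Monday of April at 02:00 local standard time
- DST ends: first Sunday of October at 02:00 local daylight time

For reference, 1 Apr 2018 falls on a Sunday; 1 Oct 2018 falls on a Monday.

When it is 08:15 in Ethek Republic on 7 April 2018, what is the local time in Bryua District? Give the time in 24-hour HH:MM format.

1 April 2018 is a Sunday, so the first Sunday is April 1 and the second is April 8.
1 October 2018 is a Monday, so Saturdays fall on 6, 13, 20, 27; the last is October 27.
7 April 2018 does not fall between 8 April and 27 October, so daylight saving is not in effect and Ethek Republic is at UTC−03:30.
08:15 Ethek Republic + 3h30m = 11:45 UTC.
1 April 2018 is a Sunday, so the first Monday is April 2.
1 October 2018 is a Monday, so the first Sunday is October 7.
At the standard offset (UTC+01:00), 11:45 UTC + 1h = 12:45 Bryua District standard time.
Daylight saving runs 2 April – 7 October; the standard-time date in Bryua District, 7 April 2018, is inside that window, so Bryua District is at UTC+02:00.
11:45 UTC + 2h = 13:45 Bryua District.

13:45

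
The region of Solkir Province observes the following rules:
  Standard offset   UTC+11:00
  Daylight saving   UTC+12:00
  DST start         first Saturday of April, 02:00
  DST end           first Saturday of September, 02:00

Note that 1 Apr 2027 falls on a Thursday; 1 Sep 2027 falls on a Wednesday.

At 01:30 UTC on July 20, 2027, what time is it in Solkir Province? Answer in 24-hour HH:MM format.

13:30

1 April 2027 is a Thursday, so the first Saturday is April 3.
1 September 2027 is a Wednesday, so the first Saturday is September 4.
At the standard offset (UTC+11:00), 01:30 UTC + 11h = 12:30 Solkir Province standard time.
Daylight saving runs 3 April – 4 September; the standard-time date in Solkir Province, July 20, 2027, is inside that window, so Solkir Province is at UTC+12:00.
01:30 UTC + 12h = 13:30 local.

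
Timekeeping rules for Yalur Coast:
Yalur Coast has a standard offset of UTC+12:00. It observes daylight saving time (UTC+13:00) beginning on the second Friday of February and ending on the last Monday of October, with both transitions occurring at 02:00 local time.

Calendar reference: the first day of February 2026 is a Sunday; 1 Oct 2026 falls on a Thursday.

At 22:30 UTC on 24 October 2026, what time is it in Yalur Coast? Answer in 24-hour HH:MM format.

11:30

1 February 2026 is a Sunday, so the first Friday is February 6 and the second is February 13.
1 October 2026 is a Thursday, so Mondays fall on 5, 12, 19, 26; the last is October 26.
At the standard offset (UTC+12:00), 22:30 UTC + 12h = 10:30 Yalur Coast standard time (rolling into the next day, 25 October 2026).
Daylight saving runs 13 February – 26 October; the standard-time date in Yalur Coast, 25 October 2026, is inside that window, so Yalur Coast is at UTC+13:00.
22:30 UTC + 13h = 11:30 local (rolling into the next day, 25 October 2026).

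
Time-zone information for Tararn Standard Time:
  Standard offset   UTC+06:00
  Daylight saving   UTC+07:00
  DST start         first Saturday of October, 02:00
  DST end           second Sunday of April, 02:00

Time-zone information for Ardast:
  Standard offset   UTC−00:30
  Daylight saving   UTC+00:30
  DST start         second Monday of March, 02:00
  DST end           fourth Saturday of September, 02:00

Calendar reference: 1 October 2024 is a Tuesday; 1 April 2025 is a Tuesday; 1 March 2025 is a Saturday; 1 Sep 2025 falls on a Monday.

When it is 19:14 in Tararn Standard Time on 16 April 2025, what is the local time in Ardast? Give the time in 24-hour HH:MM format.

13:44

1 October 2024 is a Tuesday, so the first Saturday is October 5.
1 April 2025 is a Tuesday, so the first Sunday is April 6 and the second is April 13.
16 April 2025 is outside the daylight-saving period (5 October 2024 – 13 April 2025), so Tararn Standard Time is on standard time, UTC+06:00.
19:14 Tararn Standard Time − 6h = 13:14 UTC.
1 March 2025 is a Saturday, so the first Monday is March 3 and the second is March 10.
1 September 2025 is a Monday, so the first Saturday is September 6 and the fourth is September 27.
At the standard offset (UTC−00:30), 13:14 UTC − 0h30m = 12:44 Ardast standard time.
Daylight saving runs 10 March – 27 September; the standard-time date in Ardast, 16 April 2025, is inside that window, so Ardast is at UTC+00:30.
13:14 UTC + 0h30m = 13:44 Ardast.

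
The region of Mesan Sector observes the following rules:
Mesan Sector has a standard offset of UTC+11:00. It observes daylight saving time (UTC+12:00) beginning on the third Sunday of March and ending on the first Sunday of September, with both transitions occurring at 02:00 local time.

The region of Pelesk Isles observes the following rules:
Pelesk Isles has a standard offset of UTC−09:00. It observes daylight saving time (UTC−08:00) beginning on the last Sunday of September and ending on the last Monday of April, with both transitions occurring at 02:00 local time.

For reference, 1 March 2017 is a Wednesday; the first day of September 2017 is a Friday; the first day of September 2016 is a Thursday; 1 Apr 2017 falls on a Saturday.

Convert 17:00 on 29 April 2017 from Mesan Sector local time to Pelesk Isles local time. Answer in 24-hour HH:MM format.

1 March 2017 is a Wednesday, so the first Sunday is March 5 and the third is March 19.
1 September 2017 is a Friday, so the first Sunday is September 3.
Daylight saving runs 19 March – 3 September; 29 April 2017 is inside that window, so Mesan Sector is at UTC+12:00.
17:00 Mesan Sector − 12h = 05:00 UTC.
1 September 2016 is a Thursday, so Sundays fall on 4, 11, 18, 25; the last is September 25.
1 April 2017 is a Saturday, so Mondays fall on 3, 10, 17, 24; the last is April 24.
At the standard offset (UTC−09:00), 05:00 UTC − 9h = 20:00 Pelesk Isles standard time (rolling into the previous day, 28 April 2017).
The standard-time date in Pelesk Isles, 28 April 2017, is outside the daylight-saving period (25 September 2016 – 24 April 2017), so Pelesk Isles is on standard time, UTC−09:00.
05:00 UTC − 9h = 20:00 Pelesk Isles (rolling into the previous day, 28 April 2017).

20:00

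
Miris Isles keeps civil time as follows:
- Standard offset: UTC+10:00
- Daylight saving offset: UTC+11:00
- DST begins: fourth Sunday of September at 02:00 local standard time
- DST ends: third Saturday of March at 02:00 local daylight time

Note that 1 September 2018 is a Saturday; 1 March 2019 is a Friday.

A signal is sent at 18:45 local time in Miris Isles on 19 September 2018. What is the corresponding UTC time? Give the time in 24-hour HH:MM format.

08:45

1 September 2018 is a Saturday, so the first Sunday is September 2 and the fourth is September 23.
1 March 2019 is a Friday, so the first Saturday is March 2 and the third is March 16.
Daylight saving runs 23 September 2018 – 16 March 2019; 19 September 2018 is outside that window, so Miris Isles is on standard time at UTC+10:00.
18:45 local − 10h = 08:45 UTC.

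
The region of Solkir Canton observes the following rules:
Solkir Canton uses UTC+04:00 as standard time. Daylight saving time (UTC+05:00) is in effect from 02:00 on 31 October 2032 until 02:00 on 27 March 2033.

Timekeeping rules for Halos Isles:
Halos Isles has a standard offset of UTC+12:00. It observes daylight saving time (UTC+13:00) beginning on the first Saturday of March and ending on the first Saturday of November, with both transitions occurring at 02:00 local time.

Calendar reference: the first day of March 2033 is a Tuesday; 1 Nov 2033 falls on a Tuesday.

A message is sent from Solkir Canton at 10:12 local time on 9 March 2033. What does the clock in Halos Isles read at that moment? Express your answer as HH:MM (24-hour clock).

18:12

9 March 2033 falls between 31 October 2032 and 27 March 2033, so daylight saving is in effect and Solkir Canton is at UTC+05:00.
10:12 Solkir Canton − 5h = 05:12 UTC.
1 March 2033 is a Tuesday, so the first Saturday is March 5.
1 November 2033 is a Tuesday, so the first Saturday is November 5.
At the standard offset (UTC+12:00), 05:12 UTC + 12h = 17:12 Halos Isles standard time.
Daylight saving runs 5 March – 5 November; the standard-time date in Halos Isles, 9 March 2033, is inside that window, so Halos Isles is at UTC+13:00.
05:12 UTC + 13h = 18:12 Halos Isles.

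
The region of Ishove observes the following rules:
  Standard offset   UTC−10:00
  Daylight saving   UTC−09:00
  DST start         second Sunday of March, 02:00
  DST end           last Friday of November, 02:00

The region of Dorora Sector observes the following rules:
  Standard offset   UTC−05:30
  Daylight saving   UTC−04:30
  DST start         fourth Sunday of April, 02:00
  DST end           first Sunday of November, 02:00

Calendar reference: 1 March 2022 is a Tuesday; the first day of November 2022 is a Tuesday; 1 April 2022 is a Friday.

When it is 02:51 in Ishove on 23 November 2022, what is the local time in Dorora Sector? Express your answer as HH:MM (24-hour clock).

06:21

1 March 2022 is a Tuesday, so the first Sunday is March 6 and the second is March 13.
1 November 2022 is a Tuesday, so Fridays fall on 4, 11, 18, 25; the last is November 25.
23 November 2022 lies within the daylight-saving period (13 March – 25 November), so Ishove is on daylight time, UTC−09:00.
02:51 Ishove + 9h = 11:51 UTC.
1 April 2022 is a Friday, so the first Sunday is April 3 and the fourth is April 24.
1 November 2022 is a Tuesday, so the first Sunday is November 6.
At the standard offset (UTC−05:30), 11:51 UTC − 5h30m = 06:21 Dorora Sector standard time.
The standard-time date in Dorora Sector, 23 November 2022, is outside the daylight-saving period (24 April – 6 November), so Dorora Sector is on standard time, UTC−05:30.
11:51 UTC − 5h30m = 06:21 Dorora Sector.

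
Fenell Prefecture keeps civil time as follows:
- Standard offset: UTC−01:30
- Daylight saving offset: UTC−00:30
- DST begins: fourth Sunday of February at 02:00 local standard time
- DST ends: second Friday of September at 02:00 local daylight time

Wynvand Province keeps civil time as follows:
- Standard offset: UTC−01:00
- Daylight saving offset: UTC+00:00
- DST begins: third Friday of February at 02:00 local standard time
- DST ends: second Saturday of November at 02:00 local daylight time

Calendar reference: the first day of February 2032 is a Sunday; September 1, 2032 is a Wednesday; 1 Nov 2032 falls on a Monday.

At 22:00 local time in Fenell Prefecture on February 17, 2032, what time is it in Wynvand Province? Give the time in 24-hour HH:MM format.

22:30

1 February 2032 is a Sunday, so the first Sunday is February 1 and the fourth is February 22.
1 September 2032 is a Wednesday, so the first Friday is September 3 and the second is September 10.
Daylight saving runs 22 February – 10 September; February 17, 2032 is outside that window, so Fenell Prefecture is on standard time at UTC−01:30.
22:00 Fenell Prefecture + 1h30m = 23:30 UTC.
1 February 2032 is a Sunday, so the first Friday is February 6 and the third is February 20.
1 November 2032 is a Monday, so the first Saturday is November 6 and the second is November 13.
At the standard offset (UTC−01:00), 23:30 UTC − 1h = 22:30 Wynvand Province standard time.
The standard-time date in Wynvand Province, February 17, 2032, is outside the daylight-saving period (20 February – 13 November), so Wynvand Province is on standard time, UTC−01:00.
23:30 UTC − 1h = 22:30 Wynvand Province.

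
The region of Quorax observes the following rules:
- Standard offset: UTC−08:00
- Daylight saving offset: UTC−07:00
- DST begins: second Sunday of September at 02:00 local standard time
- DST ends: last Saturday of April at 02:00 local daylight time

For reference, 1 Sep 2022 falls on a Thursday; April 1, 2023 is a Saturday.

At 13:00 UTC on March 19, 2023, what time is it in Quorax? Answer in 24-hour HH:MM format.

06:00

1 September 2022 is a Thursday, so the first Sunday is September 4 and the second is September 11.
1 April 2023 is a Saturday, so Saturdays fall on 1, 8, 15, 22, 29; the last is April 29.
At the standard offset (UTC−08:00), 13:00 UTC − 8h = 05:00 Quorax standard time.
Daylight saving runs 11 September 2022 – 29 April 2023; the standard-time date in Quorax, March 19, 2023, is inside that window, so Quorax is at UTC−07:00.
13:00 UTC − 7h = 06:00 local.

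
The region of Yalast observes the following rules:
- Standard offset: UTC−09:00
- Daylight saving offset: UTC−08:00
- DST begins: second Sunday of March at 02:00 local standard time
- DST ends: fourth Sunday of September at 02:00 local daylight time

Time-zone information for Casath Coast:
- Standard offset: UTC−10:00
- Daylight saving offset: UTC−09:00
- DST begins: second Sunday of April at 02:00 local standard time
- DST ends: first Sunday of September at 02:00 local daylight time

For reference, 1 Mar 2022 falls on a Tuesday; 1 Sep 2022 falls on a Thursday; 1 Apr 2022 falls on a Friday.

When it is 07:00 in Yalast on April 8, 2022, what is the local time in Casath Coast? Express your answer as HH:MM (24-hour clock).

05:00

1 March 2022 is a Tuesday, so the first Sunday is March 6 and the second is March 13.
1 September 2022 is a Thursday, so the first Sunday is September 4 and the fourth is September 25.
April 8, 2022 lies within the daylight-saving period (13 March – 25 September), so Yalast is on daylight time, UTC−08:00.
07:00 Yalast + 8h = 15:00 UTC.
1 April 2022 is a Friday, so the first Sunday is April 3 and the second is April 10.
1 September 2022 is a Thursday, so the first Sunday is September 4.
At the standard offset (UTC−10:00), 15:00 UTC − 10h = 05:00 Casath Coast standard time.
The standard-time date in Casath Coast, April 8, 2022, does not fall between 10 April and 4 September, so daylight saving is not in effect and Casath Coast is at UTC−10:00.
15:00 UTC − 10h = 05:00 Casath Coast.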